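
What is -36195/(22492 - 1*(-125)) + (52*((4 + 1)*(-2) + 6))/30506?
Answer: -26401643/16427481 ≈ -1.6072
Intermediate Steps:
-36195/(22492 - 1*(-125)) + (52*((4 + 1)*(-2) + 6))/30506 = -36195/(22492 + 125) + (52*(5*(-2) + 6))*(1/30506) = -36195/22617 + (52*(-10 + 6))*(1/30506) = -36195*1/22617 + (52*(-4))*(1/30506) = -12065/7539 - 208*1/30506 = -12065/7539 - 104/15253 = -26401643/16427481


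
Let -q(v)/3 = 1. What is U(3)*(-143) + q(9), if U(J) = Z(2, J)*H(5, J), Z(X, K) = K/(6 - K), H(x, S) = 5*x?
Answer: -3578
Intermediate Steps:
q(v) = -3 (q(v) = -3*1 = -3)
U(J) = -25*J/(-6 + J) (U(J) = (-J/(-6 + J))*(5*5) = -J/(-6 + J)*25 = -25*J/(-6 + J))
U(3)*(-143) + q(9) = -25*3/(-6 + 3)*(-143) - 3 = -25*3/(-3)*(-143) - 3 = -25*3*(-1/3)*(-143) - 3 = 25*(-143) - 3 = -3575 - 3 = -3578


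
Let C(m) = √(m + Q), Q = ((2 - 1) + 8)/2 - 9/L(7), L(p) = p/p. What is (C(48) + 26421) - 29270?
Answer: -2849 + √174/2 ≈ -2842.4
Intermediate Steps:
L(p) = 1
Q = -9/2 (Q = ((2 - 1) + 8)/2 - 9/1 = (1 + 8)*(½) - 9*1 = 9*(½) - 9 = 9/2 - 9 = -9/2 ≈ -4.5000)
C(m) = √(-9/2 + m) (C(m) = √(m - 9/2) = √(-9/2 + m))
(C(48) + 26421) - 29270 = (√(-18 + 4*48)/2 + 26421) - 29270 = (√(-18 + 192)/2 + 26421) - 29270 = (√174/2 + 26421) - 29270 = (26421 + √174/2) - 29270 = -2849 + √174/2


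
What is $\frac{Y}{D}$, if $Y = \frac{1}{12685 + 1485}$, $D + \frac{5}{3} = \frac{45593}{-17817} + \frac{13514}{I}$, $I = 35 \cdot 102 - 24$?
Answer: $- \frac{10529847}{61857505450} \approx -0.00017023$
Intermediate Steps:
$I = 3546$ ($I = 3570 - 24 = 3546$)
$D = - \frac{4365385}{10529847}$ ($D = - \frac{5}{3} + \left(\frac{45593}{-17817} + \frac{13514}{3546}\right) = - \frac{5}{3} + \left(45593 \left(- \frac{1}{17817}\right) + 13514 \cdot \frac{1}{3546}\right) = - \frac{5}{3} + \left(- \frac{45593}{17817} + \frac{6757}{1773}\right) = - \frac{5}{3} + \frac{13184360}{10529847} = - \frac{4365385}{10529847} \approx -0.41457$)
$Y = \frac{1}{14170} \approx 7.0572 \cdot 10^{-5}$
$\frac{Y}{D} = \frac{1}{14170 \left(- \frac{4365385}{10529847}\right)} = \frac{1}{14170} \left(- \frac{10529847}{4365385}\right) = - \frac{10529847}{61857505450}$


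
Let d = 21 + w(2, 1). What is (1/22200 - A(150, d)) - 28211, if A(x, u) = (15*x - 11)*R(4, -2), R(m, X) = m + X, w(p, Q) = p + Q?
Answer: -725695799/22200 ≈ -32689.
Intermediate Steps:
w(p, Q) = Q + p
R(m, X) = X + m
d = 24 (d = 21 + (1 + 2) = 21 + 3 = 24)
A(x, u) = -22 + 30*x (A(x, u) = (15*x - 11)*(-2 + 4) = (-11 + 15*x)*2 = -22 + 30*x)
(1/22200 - A(150, d)) - 28211 = (1/22200 - (-22 + 30*150)) - 28211 = (1/22200 - (-22 + 4500)) - 28211 = (1/22200 - 1*4478) - 28211 = (1/22200 - 4478) - 28211 = -99411599/22200 - 28211 = -725695799/22200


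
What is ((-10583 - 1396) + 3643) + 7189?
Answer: -1147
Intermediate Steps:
((-10583 - 1396) + 3643) + 7189 = (-11979 + 3643) + 7189 = -8336 + 7189 = -1147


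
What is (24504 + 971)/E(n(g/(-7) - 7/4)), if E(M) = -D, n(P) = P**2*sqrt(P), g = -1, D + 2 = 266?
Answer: -25475/264 ≈ -96.496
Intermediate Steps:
D = 264 (D = -2 + 266 = 264)
n(P) = P**(5/2)
E(M) = -264 (E(M) = -1*264 = -264)
(24504 + 971)/E(n(g/(-7) - 7/4)) = (24504 + 971)/(-264) = 25475*(-1/264) = -25475/264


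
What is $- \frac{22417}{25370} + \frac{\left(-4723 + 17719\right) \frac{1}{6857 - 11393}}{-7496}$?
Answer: $- \frac{10581804131}{11980931760} \approx -0.88322$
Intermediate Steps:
$- \frac{22417}{25370} + \frac{\left(-4723 + 17719\right) \frac{1}{6857 - 11393}}{-7496} = \left(-22417\right) \frac{1}{25370} + \frac{12996}{-4536} \left(- \frac{1}{7496}\right) = - \frac{22417}{25370} + 12996 \left(- \frac{1}{4536}\right) \left(- \frac{1}{7496}\right) = - \frac{22417}{25370} - - \frac{361}{944496} = - \frac{22417}{25370} + \frac{361}{944496} = - \frac{10581804131}{11980931760}$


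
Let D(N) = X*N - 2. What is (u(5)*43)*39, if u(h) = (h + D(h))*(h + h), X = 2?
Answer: 218010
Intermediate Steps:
D(N) = -2 + 2*N (D(N) = 2*N - 2 = -2 + 2*N)
u(h) = 2*h*(-2 + 3*h) (u(h) = (h + (-2 + 2*h))*(h + h) = (-2 + 3*h)*(2*h) = 2*h*(-2 + 3*h))
(u(5)*43)*39 = ((2*5*(-2 + 3*5))*43)*39 = ((2*5*(-2 + 15))*43)*39 = ((2*5*13)*43)*39 = (130*43)*39 = 5590*39 = 218010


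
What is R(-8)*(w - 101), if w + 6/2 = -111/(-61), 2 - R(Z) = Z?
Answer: -62330/61 ≈ -1021.8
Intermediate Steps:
R(Z) = 2 - Z
w = -72/61 (w = -3 - 111/(-61) = -3 - 111*(-1/61) = -3 + 111/61 = -72/61 ≈ -1.1803)
R(-8)*(w - 101) = (2 - 1*(-8))*(-72/61 - 101) = (2 + 8)*(-6233/61) = 10*(-6233/61) = -62330/61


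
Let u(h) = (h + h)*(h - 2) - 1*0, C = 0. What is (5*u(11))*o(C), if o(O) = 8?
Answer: 7920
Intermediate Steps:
u(h) = 2*h*(-2 + h) (u(h) = (2*h)*(-2 + h) + 0 = 2*h*(-2 + h) + 0 = 2*h*(-2 + h))
(5*u(11))*o(C) = (5*(2*11*(-2 + 11)))*8 = (5*(2*11*9))*8 = (5*198)*8 = 990*8 = 7920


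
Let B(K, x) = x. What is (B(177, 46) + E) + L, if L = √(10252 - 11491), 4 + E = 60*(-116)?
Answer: -6918 + I*√1239 ≈ -6918.0 + 35.199*I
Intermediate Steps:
E = -6964 (E = -4 + 60*(-116) = -4 - 6960 = -6964)
L = I*√1239 (L = √(-1239) = I*√1239 ≈ 35.199*I)
(B(177, 46) + E) + L = (46 - 6964) + I*√1239 = -6918 + I*√1239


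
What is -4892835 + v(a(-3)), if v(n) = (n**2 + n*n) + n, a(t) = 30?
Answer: -4891005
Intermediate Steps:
v(n) = n + 2*n**2 (v(n) = (n**2 + n**2) + n = 2*n**2 + n = n + 2*n**2)
-4892835 + v(a(-3)) = -4892835 + 30*(1 + 2*30) = -4892835 + 30*(1 + 60) = -4892835 + 30*61 = -4892835 + 1830 = -4891005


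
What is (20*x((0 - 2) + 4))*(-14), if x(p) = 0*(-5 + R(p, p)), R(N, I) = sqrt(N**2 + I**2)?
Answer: 0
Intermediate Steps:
R(N, I) = sqrt(I**2 + N**2)
x(p) = 0 (x(p) = 0*(-5 + sqrt(p**2 + p**2)) = 0*(-5 + sqrt(2*p**2)) = 0*(-5 + sqrt(2)*sqrt(p**2)) = 0)
(20*x((0 - 2) + 4))*(-14) = (20*0)*(-14) = 0*(-14) = 0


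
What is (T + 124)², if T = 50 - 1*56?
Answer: 13924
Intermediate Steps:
T = -6 (T = 50 - 56 = -6)
(T + 124)² = (-6 + 124)² = 118² = 13924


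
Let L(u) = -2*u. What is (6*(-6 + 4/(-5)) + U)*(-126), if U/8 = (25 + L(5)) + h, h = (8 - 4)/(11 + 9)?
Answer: -50904/5 ≈ -10181.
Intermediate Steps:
h = 1/5 (h = 4/20 = 4*(1/20) = 1/5 ≈ 0.20000)
U = 608/5 (U = 8*((25 - 2*5) + 1/5) = 8*((25 - 10) + 1/5) = 8*(15 + 1/5) = 8*(76/5) = 608/5 ≈ 121.60)
(6*(-6 + 4/(-5)) + U)*(-126) = (6*(-6 + 4/(-5)) + 608/5)*(-126) = (6*(-6 + 4*(-1/5)) + 608/5)*(-126) = (6*(-6 - 4/5) + 608/5)*(-126) = (6*(-34/5) + 608/5)*(-126) = (-204/5 + 608/5)*(-126) = (404/5)*(-126) = -50904/5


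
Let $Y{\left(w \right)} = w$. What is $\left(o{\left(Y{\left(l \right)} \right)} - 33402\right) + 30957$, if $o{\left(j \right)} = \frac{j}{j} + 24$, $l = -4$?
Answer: $-2420$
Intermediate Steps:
$o{\left(j \right)} = 25$ ($o{\left(j \right)} = 1 + 24 = 25$)
$\left(o{\left(Y{\left(l \right)} \right)} - 33402\right) + 30957 = \left(25 - 33402\right) + 30957 = -33377 + 30957 = -2420$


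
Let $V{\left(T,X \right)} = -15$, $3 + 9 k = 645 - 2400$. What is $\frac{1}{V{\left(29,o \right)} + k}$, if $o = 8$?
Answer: $- \frac{3}{631} \approx -0.0047544$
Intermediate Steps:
$k = - \frac{586}{3}$ ($k = - \frac{1}{3} + \frac{645 - 2400}{9} = - \frac{1}{3} + \frac{1}{9} \left(-1755\right) = - \frac{1}{3} - 195 = - \frac{586}{3} \approx -195.33$)
$\frac{1}{V{\left(29,o \right)} + k} = \frac{1}{-15 - \frac{586}{3}} = \frac{1}{- \frac{631}{3}} = - \frac{3}{631}$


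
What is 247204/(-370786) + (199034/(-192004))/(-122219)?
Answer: -1450236995718495/2175265835526134 ≈ -0.66669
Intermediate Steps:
247204/(-370786) + (199034/(-192004))/(-122219) = 247204*(-1/370786) + (199034*(-1/192004))*(-1/122219) = -123602/185393 - 99517/96002*(-1/122219) = -123602/185393 + 99517/11733268438 = -1450236995718495/2175265835526134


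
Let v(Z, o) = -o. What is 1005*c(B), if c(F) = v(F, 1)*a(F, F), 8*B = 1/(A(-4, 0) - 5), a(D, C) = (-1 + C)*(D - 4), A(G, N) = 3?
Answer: -1110525/256 ≈ -4338.0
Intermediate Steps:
a(D, C) = (-1 + C)*(-4 + D)
B = -1/16 (B = 1/(8*(3 - 5)) = (⅛)/(-2) = (⅛)*(-½) = -1/16 ≈ -0.062500)
c(F) = -4 - F² + 5*F (c(F) = (-1*1)*(4 - F - 4*F + F*F) = -(4 - F - 4*F + F²) = -(4 + F² - 5*F) = -4 - F² + 5*F)
1005*c(B) = 1005*(-4 - (-1/16)² + 5*(-1/16)) = 1005*(-4 - 1*1/256 - 5/16) = 1005*(-4 - 1/256 - 5/16) = 1005*(-1105/256) = -1110525/256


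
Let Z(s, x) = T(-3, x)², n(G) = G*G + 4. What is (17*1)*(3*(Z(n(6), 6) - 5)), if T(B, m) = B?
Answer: 204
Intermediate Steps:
n(G) = 4 + G² (n(G) = G² + 4 = 4 + G²)
Z(s, x) = 9 (Z(s, x) = (-3)² = 9)
(17*1)*(3*(Z(n(6), 6) - 5)) = (17*1)*(3*(9 - 5)) = 17*(3*4) = 17*12 = 204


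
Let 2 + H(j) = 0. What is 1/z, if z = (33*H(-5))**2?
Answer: 1/4356 ≈ 0.00022957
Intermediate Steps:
H(j) = -2 (H(j) = -2 + 0 = -2)
z = 4356 (z = (33*(-2))**2 = (-66)**2 = 4356)
1/z = 1/4356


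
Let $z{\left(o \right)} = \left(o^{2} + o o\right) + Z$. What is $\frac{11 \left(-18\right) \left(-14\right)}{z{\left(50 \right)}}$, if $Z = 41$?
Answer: $\frac{2772}{5041} \approx 0.54989$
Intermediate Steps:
$z{\left(o \right)} = 41 + 2 o^{2}$ ($z{\left(o \right)} = \left(o^{2} + o o\right) + 41 = \left(o^{2} + o^{2}\right) + 41 = 2 o^{2} + 41 = 41 + 2 o^{2}$)
$\frac{11 \left(-18\right) \left(-14\right)}{z{\left(50 \right)}} = \frac{11 \left(-18\right) \left(-14\right)}{41 + 2 \cdot 50^{2}} = \frac{\left(-198\right) \left(-14\right)}{41 + 2 \cdot 2500} = \frac{2772}{41 + 5000} = \frac{2772}{5041}$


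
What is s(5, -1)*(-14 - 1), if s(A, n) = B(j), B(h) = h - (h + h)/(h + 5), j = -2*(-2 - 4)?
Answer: -2700/17 ≈ -158.82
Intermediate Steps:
j = 12 (j = -2*(-6) = 12)
B(h) = h - 2*h/(5 + h)
s(A, n) = 180/17 (s(A, n) = 12*(3 + 12)/(5 + 12) = 12*15/17 = 12*(1/17)*15 = 180/17)
s(5, -1)*(-14 - 1) = 180*(-14 - 1)/17 = (180/17)*(-15) = -2700/17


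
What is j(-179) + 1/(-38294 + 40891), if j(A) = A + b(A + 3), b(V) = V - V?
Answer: -464862/2597 ≈ -179.00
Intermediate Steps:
b(V) = 0
j(A) = A (j(A) = A + 0 = A)
j(-179) + 1/(-38294 + 40891) = -179 + 1/(-38294 + 40891) = -179 + 1/2597 = -464862/2597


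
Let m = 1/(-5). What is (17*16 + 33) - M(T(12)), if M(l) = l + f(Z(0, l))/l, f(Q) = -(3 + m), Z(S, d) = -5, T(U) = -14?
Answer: 1594/5 ≈ 318.80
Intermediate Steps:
m = -⅕ ≈ -0.20000
f(Q) = -14/5 (f(Q) = -(3 - ⅕) = -1*14/5 = -14/5)
M(l) = l - 14/(5*l)
(17*16 + 33) - M(T(12)) = (17*16 + 33) - (-14 - 14/5/(-14)) = (272 + 33) - (-14 - 14/5*(-1/14)) = 305 - (-14 + ⅕) = 305 - 1*(-69/5) = 305 + 69/5 = 1594/5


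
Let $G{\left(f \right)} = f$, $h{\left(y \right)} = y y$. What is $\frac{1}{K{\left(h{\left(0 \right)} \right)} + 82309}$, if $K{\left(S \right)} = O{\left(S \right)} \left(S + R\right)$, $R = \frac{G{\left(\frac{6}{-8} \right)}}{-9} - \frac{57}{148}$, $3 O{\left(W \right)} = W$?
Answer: $\frac{1}{82309} \approx 1.2149 \cdot 10^{-5}$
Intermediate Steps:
$h{\left(y \right)} = y^{2}$
$O{\left(W \right)} = \frac{W}{3}$
$R = - \frac{67}{222}$ ($R = \frac{6 \frac{1}{-8}}{-9} - \frac{57}{148} = 6 \left(- \frac{1}{8}\right) \left(- \frac{1}{9}\right) - \frac{57}{148} = \left(- \frac{3}{4}\right) \left(- \frac{1}{9}\right) - \frac{57}{148} = \frac{1}{12} - \frac{57}{148} = - \frac{67}{222} \approx -0.3018$)
$K{\left(S \right)} = \frac{S \left(- \frac{67}{222} + S\right)}{3}$ ($K{\left(S \right)} = \frac{S}{3} \left(S - \frac{67}{222}\right) = \frac{S}{3} \left(- \frac{67}{222} + S\right) = \frac{S \left(- \frac{67}{222} + S\right)}{3}$)
$\frac{1}{K{\left(h{\left(0 \right)} \right)} + 82309} = \frac{1}{\frac{0^{2} \left(-67 + 222 \cdot 0^{2}\right)}{666} + 82309} = \frac{1}{\frac{1}{666} \cdot 0 \left(-67 + 222 \cdot 0\right) + 82309} = \frac{1}{\frac{1}{666} \cdot 0 \left(-67 + 0\right) + 82309} = \frac{1}{\frac{1}{666} \cdot 0 \left(-67\right) + 82309} = \frac{1}{0 + 82309} = \frac{1}{82309}$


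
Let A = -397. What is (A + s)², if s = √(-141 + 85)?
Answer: 157553 - 1588*I*√14 ≈ 1.5755e+5 - 5941.8*I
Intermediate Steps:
s = 2*I*√14 (s = √(-56) = 2*I*√14 ≈ 7.4833*I)
(A + s)² = (-397 + 2*I*√14)²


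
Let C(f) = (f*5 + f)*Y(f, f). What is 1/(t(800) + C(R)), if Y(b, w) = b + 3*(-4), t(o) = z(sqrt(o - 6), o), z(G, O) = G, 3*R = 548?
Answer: 841728/157445779979 - 9*sqrt(794)/314891559958 ≈ 5.3453e-6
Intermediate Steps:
R = 548/3 (R = (1/3)*548 = 548/3 ≈ 182.67)
t(o) = sqrt(-6 + o) (t(o) = sqrt(o - 6) = sqrt(-6 + o))
Y(b, w) = -12 + b (Y(b, w) = b - 12 = -12 + b)
C(f) = 6*f*(-12 + f) (C(f) = (f*5 + f)*(-12 + f) = (5*f + f)*(-12 + f) = (6*f)*(-12 + f) = 6*f*(-12 + f))
1/(t(800) + C(R)) = 1/(sqrt(-6 + 800) + 6*(548/3)*(-12 + 548/3)) = 1/(sqrt(794) + 6*(548/3)*(512/3)) = 1/(sqrt(794) + 561152/3) = 1/(561152/3 + sqrt(794))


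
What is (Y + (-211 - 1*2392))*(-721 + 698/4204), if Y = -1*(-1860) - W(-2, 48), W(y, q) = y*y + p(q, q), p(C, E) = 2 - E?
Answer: 1062150293/2102 ≈ 5.0530e+5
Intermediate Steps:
W(y, q) = 2 + y² - q (W(y, q) = y*y + (2 - q) = y² + (2 - q) = 2 + y² - q)
Y = 1902 (Y = -1*(-1860) - (2 + (-2)² - 1*48) = 1860 - (2 + 4 - 48) = 1860 - 1*(-42) = 1860 + 42 = 1902)
(Y + (-211 - 1*2392))*(-721 + 698/4204) = (1902 + (-211 - 1*2392))*(-721 + 698/4204) = (1902 + (-211 - 2392))*(-721 + 698*(1/4204)) = (1902 - 2603)*(-721 + 349/2102) = -701*(-1515193/2102) = 1062150293/2102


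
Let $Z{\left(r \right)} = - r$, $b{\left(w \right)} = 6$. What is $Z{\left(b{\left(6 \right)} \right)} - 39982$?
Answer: $-39988$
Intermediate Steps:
$Z{\left(b{\left(6 \right)} \right)} - 39982 = \left(-1\right) 6 - 39982 = -6 - 39982 = -39988$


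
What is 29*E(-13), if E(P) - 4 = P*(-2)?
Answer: 870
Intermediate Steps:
E(P) = 4 - 2*P (E(P) = 4 + P*(-2) = 4 - 2*P)
29*E(-13) = 29*(4 - 2*(-13)) = 29*(4 + 26) = 29*30 = 870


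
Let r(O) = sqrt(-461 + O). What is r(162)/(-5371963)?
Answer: -I*sqrt(299)/5371963 ≈ -3.2189e-6*I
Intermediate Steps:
r(162)/(-5371963) = sqrt(-461 + 162)/(-5371963) = sqrt(-299)*(-1/5371963) = (I*sqrt(299))*(-1/5371963) = -I*sqrt(299)/5371963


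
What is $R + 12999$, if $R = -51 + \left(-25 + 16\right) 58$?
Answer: $12426$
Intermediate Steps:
$R = -573$ ($R = -51 - 522 = -573$)
$R + 12999 = -573 + 12999 = 12426$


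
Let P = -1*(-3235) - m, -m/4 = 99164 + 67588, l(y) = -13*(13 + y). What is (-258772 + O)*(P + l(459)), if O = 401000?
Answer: 94454610396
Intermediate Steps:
l(y) = -169 - 13*y
m = -667008 (m = -4*(99164 + 67588) = -4*166752 = -667008)
P = 670243 (P = -1*(-3235) - 1*(-667008) = 3235 + 667008 = 670243)
(-258772 + O)*(P + l(459)) = (-258772 + 401000)*(670243 + (-169 - 13*459)) = 142228*(670243 + (-169 - 5967)) = 142228*(670243 - 6136) = 142228*664107 = 94454610396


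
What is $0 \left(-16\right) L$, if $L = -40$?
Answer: $0$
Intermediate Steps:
$0 \left(-16\right) L = 0 \left(-16\right) \left(-40\right) = 0 \left(-40\right) = 0$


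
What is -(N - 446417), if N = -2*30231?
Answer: 506879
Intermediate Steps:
N = -60462
-(N - 446417) = -(-60462 - 446417) = -1*(-506879) = 506879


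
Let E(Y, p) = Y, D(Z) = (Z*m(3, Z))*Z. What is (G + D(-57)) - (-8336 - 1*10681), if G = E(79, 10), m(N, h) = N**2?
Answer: 48337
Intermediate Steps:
D(Z) = 9*Z**2 (D(Z) = (Z*3**2)*Z = (Z*9)*Z = (9*Z)*Z = 9*Z**2)
G = 79
(G + D(-57)) - (-8336 - 1*10681) = (79 + 9*(-57)**2) - (-8336 - 1*10681) = (79 + 9*3249) - (-8336 - 10681) = (79 + 29241) - 1*(-19017) = 29320 + 19017 = 48337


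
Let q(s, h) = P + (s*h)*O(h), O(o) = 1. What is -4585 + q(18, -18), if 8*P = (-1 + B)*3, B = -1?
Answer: -19639/4 ≈ -4909.8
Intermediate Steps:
P = -3/4 (P = ((-1 - 1)*3)/8 = (-2*3)/8 = (1/8)*(-6) = -3/4 ≈ -0.75000)
q(s, h) = -3/4 + h*s (q(s, h) = -3/4 + (s*h)*1 = -3/4 + (h*s)*1 = -3/4 + h*s)
-4585 + q(18, -18) = -4585 + (-3/4 - 18*18) = -4585 + (-3/4 - 324) = -4585 - 1299/4 = -19639/4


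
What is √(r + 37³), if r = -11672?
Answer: √38981 ≈ 197.44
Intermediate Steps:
√(r + 37³) = √(-11672 + 37³) = √(-11672 + 50653) = √38981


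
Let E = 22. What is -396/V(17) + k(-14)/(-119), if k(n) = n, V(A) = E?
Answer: -304/17 ≈ -17.882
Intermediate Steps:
V(A) = 22
-396/V(17) + k(-14)/(-119) = -396/22 - 14/(-119) = -396*1/22 - 14*(-1/119) = -18 + 2/17 = -304/17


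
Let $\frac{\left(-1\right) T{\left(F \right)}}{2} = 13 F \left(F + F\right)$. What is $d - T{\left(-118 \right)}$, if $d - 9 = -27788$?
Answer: $696269$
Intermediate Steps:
$d = -27779$ ($d = 9 - 27788 = -27779$)
$T{\left(F \right)} = - 52 F^{2}$ ($T{\left(F \right)} = - 2 \cdot 13 F \left(F + F\right) = - 2 \cdot 13 F 2 F = - 2 \cdot 13 \cdot 2 F^{2} = - 2 \cdot 26 F^{2} = - 52 F^{2}$)
$d - T{\left(-118 \right)} = -27779 - - 52 \left(-118\right)^{2} = -27779 - \left(-52\right) 13924 = -27779 - -724048 = -27779 + 724048 = 696269$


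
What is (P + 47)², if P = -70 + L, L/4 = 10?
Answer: 289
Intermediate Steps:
L = 40 (L = 4*10 = 40)
P = -30 (P = -70 + 40 = -30)
(P + 47)² = (-30 + 47)² = 17² = 289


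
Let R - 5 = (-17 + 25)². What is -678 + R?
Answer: -609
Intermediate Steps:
R = 69 (R = 5 + (-17 + 25)² = 5 + 8² = 5 + 64 = 69)
-678 + R = -678 + 69 = -609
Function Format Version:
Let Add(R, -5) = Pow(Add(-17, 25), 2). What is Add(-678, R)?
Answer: -609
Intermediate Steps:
R = 69 (R = Add(5, Pow(Add(-17, 25), 2)) = Add(5, Pow(8, 2)) = Add(5, 64) = 69)
Add(-678, R) = Add(-678, 69) = -609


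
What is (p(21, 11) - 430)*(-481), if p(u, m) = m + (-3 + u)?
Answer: 192881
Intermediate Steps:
p(u, m) = -3 + m + u
(p(21, 11) - 430)*(-481) = ((-3 + 11 + 21) - 430)*(-481) = (29 - 430)*(-481) = -401*(-481) = 192881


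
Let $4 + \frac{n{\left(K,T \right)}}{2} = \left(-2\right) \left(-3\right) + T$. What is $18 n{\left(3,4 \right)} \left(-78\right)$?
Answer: $-16848$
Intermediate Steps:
$n{\left(K,T \right)} = 4 + 2 T$ ($n{\left(K,T \right)} = -8 + 2 \left(\left(-2\right) \left(-3\right) + T\right) = -8 + 2 \left(6 + T\right) = -8 + \left(12 + 2 T\right) = 4 + 2 T$)
$18 n{\left(3,4 \right)} \left(-78\right) = 18 \left(4 + 2 \cdot 4\right) \left(-78\right) = 18 \left(4 + 8\right) \left(-78\right) = 18 \cdot 12 \left(-78\right) = 216 \left(-78\right) = -16848$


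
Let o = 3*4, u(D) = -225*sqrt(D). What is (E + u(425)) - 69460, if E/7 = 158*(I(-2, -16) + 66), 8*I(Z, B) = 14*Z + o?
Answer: 1324 - 1125*sqrt(17) ≈ -3314.5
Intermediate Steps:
o = 12
I(Z, B) = 3/2 + 7*Z/4 (I(Z, B) = (14*Z + 12)/8 = (12 + 14*Z)/8 = 3/2 + 7*Z/4)
E = 70784 (E = 7*(158*((3/2 + (7/4)*(-2)) + 66)) = 7*(158*((3/2 - 7/2) + 66)) = 7*(158*(-2 + 66)) = 7*(158*64) = 7*10112 = 70784)
(E + u(425)) - 69460 = (70784 - 1125*sqrt(17)) - 69460 = 1324 - 1125*sqrt(17)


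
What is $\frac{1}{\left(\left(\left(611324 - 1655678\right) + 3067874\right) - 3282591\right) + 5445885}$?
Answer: $\frac{1}{4186814} \approx 2.3885 \cdot 10^{-7}$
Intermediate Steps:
$\frac{1}{\left(\left(\left(611324 - 1655678\right) + 3067874\right) - 3282591\right) + 5445885} = \frac{1}{\left(\left(-1044354 + 3067874\right) - 3282591\right) + 5445885} = \frac{1}{\left(2023520 - 3282591\right) + 5445885} = \frac{1}{-1259071 + 5445885} = \frac{1}{4186814}$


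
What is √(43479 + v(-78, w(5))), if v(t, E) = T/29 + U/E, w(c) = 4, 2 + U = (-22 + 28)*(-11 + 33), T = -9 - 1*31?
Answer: √146368046/58 ≈ 208.59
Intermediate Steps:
T = -40 (T = -9 - 31 = -40)
U = 130 (U = -2 + (-22 + 28)*(-11 + 33) = -2 + 6*22 = -2 + 132 = 130)
v(t, E) = -40/29 + 130/E
√(43479 + v(-78, w(5))) = √(43479 + (-40/29 + 130/4)) = √(43479 + (-40/29 + 130*(¼))) = √(43479 + (-40/29 + 65/2)) = √(43479 + 1805/58) = √(2523587/58) = √146368046/58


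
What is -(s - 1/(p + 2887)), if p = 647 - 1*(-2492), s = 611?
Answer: -3681885/6026 ≈ -611.00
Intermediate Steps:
p = 3139 (p = 647 + 2492 = 3139)
-(s - 1/(p + 2887)) = -(611 - 1/(3139 + 2887)) = -(611 - 1/6026) = -1*3681885/6026 = -3681885/6026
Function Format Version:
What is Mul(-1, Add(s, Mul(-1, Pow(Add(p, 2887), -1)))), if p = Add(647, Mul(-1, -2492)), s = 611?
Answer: Rational(-3681885, 6026) ≈ -611.00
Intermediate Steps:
p = 3139 (p = Add(647, 2492) = 3139)
Mul(-1, Add(s, Mul(-1, Pow(Add(p, 2887), -1)))) = Mul(-1, Add(611, Mul(-1, Pow(Add(3139, 2887), -1)))) = Mul(-1, Add(611, Mul(-1, Pow(6026, -1)))) = Mul(-1, Add(611, Mul(-1, Rational(1, 6026)))) = Mul(-1, Add(611, Rational(-1, 6026))) = Mul(-1, Rational(3681885, 6026)) = Rational(-3681885, 6026)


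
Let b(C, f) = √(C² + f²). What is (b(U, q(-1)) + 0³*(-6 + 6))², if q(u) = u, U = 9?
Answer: 82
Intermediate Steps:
(b(U, q(-1)) + 0³*(-6 + 6))² = (√(9² + (-1)²) + 0³*(-6 + 6))² = (√(81 + 1) + 0*0)² = (√82 + 0)² = (√82)² = 82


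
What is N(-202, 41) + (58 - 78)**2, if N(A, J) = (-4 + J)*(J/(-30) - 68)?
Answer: -64997/30 ≈ -2166.6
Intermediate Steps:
N(A, J) = (-68 - J/30)*(-4 + J) (N(A, J) = (-4 + J)*(J*(-1/30) - 68) = (-4 + J)*(-J/30 - 68) = (-4 + J)*(-68 - J/30) = (-68 - J/30)*(-4 + J))
N(-202, 41) + (58 - 78)**2 = (272 - 1018/15*41 - 1/30*41**2) + (58 - 78)**2 = (272 - 41738/15 - 1/30*1681) + (-20)**2 = (272 - 41738/15 - 1681/30) + 400 = -76997/30 + 400 = -64997/30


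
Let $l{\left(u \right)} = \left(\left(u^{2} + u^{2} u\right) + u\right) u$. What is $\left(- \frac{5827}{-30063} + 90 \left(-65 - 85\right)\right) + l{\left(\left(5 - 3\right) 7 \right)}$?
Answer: $\frac{837440755}{30063} \approx 27856.0$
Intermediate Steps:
$l{\left(u \right)} = u \left(u + u^{2} + u^{3}\right)$ ($l{\left(u \right)} = \left(\left(u^{2} + u^{3}\right) + u\right) u = \left(u + u^{2} + u^{3}\right) u = u \left(u + u^{2} + u^{3}\right)$)
$\left(- \frac{5827}{-30063} + 90 \left(-65 - 85\right)\right) + l{\left(\left(5 - 3\right) 7 \right)} = \left(- \frac{5827}{-30063} + 90 \left(-65 - 85\right)\right) + \left(\left(5 - 3\right) 7\right)^{2} \left(1 + \left(5 - 3\right) 7 + \left(\left(5 - 3\right) 7\right)^{2}\right) = \left(\left(-5827\right) \left(- \frac{1}{30063}\right) + 90 \left(-150\right)\right) + \left(2 \cdot 7\right)^{2} \left(1 + 2 \cdot 7 + \left(2 \cdot 7\right)^{2}\right) = \left(\frac{5827}{30063} - 13500\right) + 14^{2} \left(1 + 14 + 14^{2}\right) = - \frac{405844673}{30063} + 196 \left(1 + 14 + 196\right) = - \frac{405844673}{30063} + 196 \cdot 211 = - \frac{405844673}{30063} + 41356 = \frac{837440755}{30063}$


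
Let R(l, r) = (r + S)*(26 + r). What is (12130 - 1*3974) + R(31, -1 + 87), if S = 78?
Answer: 26524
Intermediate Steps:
R(l, r) = (26 + r)*(78 + r) (R(l, r) = (r + 78)*(26 + r) = (78 + r)*(26 + r) = (26 + r)*(78 + r))
(12130 - 1*3974) + R(31, -1 + 87) = (12130 - 1*3974) + (2028 + (-1 + 87)**2 + 104*(-1 + 87)) = (12130 - 3974) + (2028 + 86**2 + 104*86) = 8156 + (2028 + 7396 + 8944) = 8156 + 18368 = 26524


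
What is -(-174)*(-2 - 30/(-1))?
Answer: 4872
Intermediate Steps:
-(-174)*(-2 - 30/(-1)) = -(-174)*(-2 - 30*(-1)) = -(-174)*(-2 - 5*(-6)) = -(-174)*(-2 + 30) = -(-174)*28 = -58*(-84) = 4872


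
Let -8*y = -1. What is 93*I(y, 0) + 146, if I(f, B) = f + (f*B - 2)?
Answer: -227/8 ≈ -28.375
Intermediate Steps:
y = 1/8 (y = -1/8*(-1) = 1/8 ≈ 0.12500)
I(f, B) = -2 + f + B*f (I(f, B) = f + (B*f - 2) = f + (-2 + B*f) = -2 + f + B*f)
93*I(y, 0) + 146 = 93*(-2 + 1/8 + 0*(1/8)) + 146 = 93*(-2 + 1/8 + 0) + 146 = 93*(-15/8) + 146 = -1395/8 + 146 = -227/8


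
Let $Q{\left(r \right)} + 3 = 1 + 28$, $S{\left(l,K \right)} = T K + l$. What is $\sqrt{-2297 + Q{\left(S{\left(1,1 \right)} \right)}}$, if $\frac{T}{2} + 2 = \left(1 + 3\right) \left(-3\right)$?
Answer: $i \sqrt{2271} \approx 47.655 i$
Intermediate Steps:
$T = -28$ ($T = -4 + 2 \left(1 + 3\right) \left(-3\right) = -4 + 2 \cdot 4 \left(-3\right) = -4 + 2 \left(-12\right) = -4 - 24 = -28$)
$S{\left(l,K \right)} = l - 28 K$ ($S{\left(l,K \right)} = - 28 K + l = l - 28 K$)
$Q{\left(r \right)} = 26$ ($Q{\left(r \right)} = -3 + \left(1 + 28\right) = -3 + 29 = 26$)
$\sqrt{-2297 + Q{\left(S{\left(1,1 \right)} \right)}} = \sqrt{-2297 + 26} = \sqrt{-2271} = i \sqrt{2271}$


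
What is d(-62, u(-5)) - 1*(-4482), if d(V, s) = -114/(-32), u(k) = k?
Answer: 71769/16 ≈ 4485.6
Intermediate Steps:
d(V, s) = 57/16 (d(V, s) = -114*(-1/32) = 57/16)
d(-62, u(-5)) - 1*(-4482) = 57/16 - 1*(-4482) = 57/16 + 4482 = 71769/16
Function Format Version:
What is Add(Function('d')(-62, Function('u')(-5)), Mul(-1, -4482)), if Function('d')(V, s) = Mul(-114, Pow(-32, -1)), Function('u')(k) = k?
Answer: Rational(71769, 16) ≈ 4485.6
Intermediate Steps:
Function('d')(V, s) = Rational(57, 16) (Function('d')(V, s) = Mul(-114, Rational(-1, 32)) = Rational(57, 16))
Add(Function('d')(-62, Function('u')(-5)), Mul(-1, -4482)) = Add(Rational(57, 16), Mul(-1, -4482)) = Add(Rational(57, 16), 4482) = Rational(71769, 16)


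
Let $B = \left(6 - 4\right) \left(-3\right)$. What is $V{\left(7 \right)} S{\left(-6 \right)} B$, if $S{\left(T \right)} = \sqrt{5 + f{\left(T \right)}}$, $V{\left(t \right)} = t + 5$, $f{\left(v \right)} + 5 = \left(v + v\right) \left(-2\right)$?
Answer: $- 144 \sqrt{6} \approx -352.73$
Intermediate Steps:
$f{\left(v \right)} = -5 - 4 v$ ($f{\left(v \right)} = -5 + \left(v + v\right) \left(-2\right) = -5 + 2 v \left(-2\right) = -5 - 4 v$)
$V{\left(t \right)} = 5 + t$
$S{\left(T \right)} = 2 \sqrt{- T}$ ($S{\left(T \right)} = \sqrt{5 - \left(5 + 4 T\right)} = \sqrt{- 4 T} = 2 \sqrt{- T}$)
$B = -6$ ($B = 2 \left(-3\right) = -6$)
$V{\left(7 \right)} S{\left(-6 \right)} B = \left(5 + 7\right) 2 \sqrt{\left(-1\right) \left(-6\right)} \left(-6\right) = 12 \cdot 2 \sqrt{6} \left(-6\right) = 24 \sqrt{6} \left(-6\right) = - 144 \sqrt{6}$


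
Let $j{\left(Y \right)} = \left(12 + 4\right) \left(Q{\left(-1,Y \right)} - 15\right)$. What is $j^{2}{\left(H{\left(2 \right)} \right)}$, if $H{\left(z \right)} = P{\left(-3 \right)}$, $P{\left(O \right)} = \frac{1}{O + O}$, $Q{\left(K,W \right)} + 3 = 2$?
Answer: $65536$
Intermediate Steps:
$Q{\left(K,W \right)} = -1$ ($Q{\left(K,W \right)} = -3 + 2 = -1$)
$P{\left(O \right)} = \frac{1}{2 O}$
$H{\left(z \right)} = - \frac{1}{6}$ ($H{\left(z \right)} = \frac{1}{2 \left(-3\right)} = \frac{1}{2} \left(- \frac{1}{3}\right) = - \frac{1}{6}$)
$j{\left(Y \right)} = -256$ ($j{\left(Y \right)} = \left(12 + 4\right) \left(-1 - 15\right) = 16 \left(-16\right) = -256$)
$j^{2}{\left(H{\left(2 \right)} \right)} = \left(-256\right)^{2} = 65536$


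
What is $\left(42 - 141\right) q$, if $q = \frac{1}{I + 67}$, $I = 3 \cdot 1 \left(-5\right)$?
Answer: $- \frac{99}{52} \approx -1.9038$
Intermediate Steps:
$I = -15$ ($I = 3 \left(-5\right) = -15$)
$q = \frac{1}{52}$ ($q = \frac{1}{-15 + 67} = \frac{1}{52} \approx 0.019231$)
$\left(42 - 141\right) q = \left(42 - 141\right) \frac{1}{52} = \left(-99\right) \frac{1}{52} = - \frac{99}{52}$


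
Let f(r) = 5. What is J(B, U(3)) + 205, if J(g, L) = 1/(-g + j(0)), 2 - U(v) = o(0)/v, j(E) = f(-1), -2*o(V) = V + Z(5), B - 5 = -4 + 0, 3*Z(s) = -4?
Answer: 821/4 ≈ 205.25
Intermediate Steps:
Z(s) = -4/3 (Z(s) = (⅓)*(-4) = -4/3)
B = 1 (B = 5 + (-4 + 0) = 5 - 4 = 1)
o(V) = ⅔ - V/2 (o(V) = -(V - 4/3)/2 = -(-4/3 + V)/2 = ⅔ - V/2)
j(E) = 5
U(v) = 2 - 2/(3*v) (U(v) = 2 - (⅔ - ½*0)/v = 2 - (⅔ + 0)/v = 2 - 2/(3*v))
J(g, L) = 1/(5 - g) (J(g, L) = 1/(-g + 5) = 1/(5 - g))
J(B, U(3)) + 205 = -1/(-5 + 1) + 205 = -1/(-4) + 205 = -1*(-¼) + 205 = ¼ + 205 = 821/4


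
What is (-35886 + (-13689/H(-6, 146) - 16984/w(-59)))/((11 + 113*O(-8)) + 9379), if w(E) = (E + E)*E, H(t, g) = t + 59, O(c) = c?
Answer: -6668817283/1565607598 ≈ -4.2596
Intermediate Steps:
H(t, g) = 59 + t
w(E) = 2*E² (w(E) = (2*E)*E = 2*E²)
(-35886 + (-13689/H(-6, 146) - 16984/w(-59)))/((11 + 113*O(-8)) + 9379) = (-35886 + (-13689/(59 - 6) - 16984/(2*(-59)²)))/((11 + 113*(-8)) + 9379) = (-35886 + (-13689/53 - 16984/(2*3481)))/((11 - 904) + 9379) = (-35886 + (-13689*1/53 - 16984/6962))/(-893 + 9379) = (-35886 + (-13689/53 - 16984*1/6962))/8486 = (-35886 + (-13689/53 - 8492/3481))*(1/8486) = (-35886 - 48101485/184493)*(1/8486) = -6668817283/184493*1/8486 = -6668817283/1565607598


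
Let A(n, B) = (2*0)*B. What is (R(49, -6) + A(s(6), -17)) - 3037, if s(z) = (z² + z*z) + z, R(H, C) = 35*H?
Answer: -1322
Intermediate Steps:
s(z) = z + 2*z² (s(z) = (z² + z²) + z = 2*z² + z = z + 2*z²)
A(n, B) = 0 (A(n, B) = 0*B = 0)
(R(49, -6) + A(s(6), -17)) - 3037 = (35*49 + 0) - 3037 = (1715 + 0) - 3037 = 1715 - 3037 = -1322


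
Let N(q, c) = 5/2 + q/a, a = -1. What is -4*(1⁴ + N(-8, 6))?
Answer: -46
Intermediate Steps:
N(q, c) = 5/2 - q (N(q, c) = 5/2 + q/(-1) = 5*(½) + q*(-1) = 5/2 - q)
-4*(1⁴ + N(-8, 6)) = -4*(1⁴ + (5/2 - 1*(-8))) = -4*(1 + (5/2 + 8)) = -4*(1 + 21/2) = -4*23/2 = -46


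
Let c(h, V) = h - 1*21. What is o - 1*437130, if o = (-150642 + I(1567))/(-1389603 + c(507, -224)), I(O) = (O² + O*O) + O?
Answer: -202409825371/463039 ≈ -4.3713e+5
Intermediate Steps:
I(O) = O + 2*O² (I(O) = (O² + O²) + O = 2*O² + O = O + 2*O²)
c(h, V) = -21 + h (c(h, V) = h - 21 = -21 + h)
o = -1587301/463039 (o = (-150642 + 1567*(1 + 2*1567))/(-1389603 + (-21 + 507)) = (-150642 + 1567*(1 + 3134))/(-1389603 + 486) = (-150642 + 1567*3135)/(-1389117) = (-150642 + 4912545)*(-1/1389117) = 4761903*(-1/1389117) = -1587301/463039 ≈ -3.4280)
o - 1*437130 = -1587301/463039 - 1*437130 = -1587301/463039 - 437130 = -202409825371/463039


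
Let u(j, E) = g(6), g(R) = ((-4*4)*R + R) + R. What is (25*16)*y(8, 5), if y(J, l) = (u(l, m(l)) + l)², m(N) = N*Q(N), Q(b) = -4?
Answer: 2496400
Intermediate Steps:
m(N) = -4*N (m(N) = N*(-4) = -4*N)
g(R) = -14*R (g(R) = (-16*R + R) + R = -15*R + R = -14*R)
u(j, E) = -84 (u(j, E) = -14*6 = -84)
y(J, l) = (-84 + l)²
(25*16)*y(8, 5) = (25*16)*(-84 + 5)² = 400*(-79)² = 400*6241 = 2496400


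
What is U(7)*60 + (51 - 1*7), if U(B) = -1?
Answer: -16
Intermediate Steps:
U(7)*60 + (51 - 1*7) = -1*60 + (51 - 1*7) = -60 + (51 - 7) = -60 + 44 = -16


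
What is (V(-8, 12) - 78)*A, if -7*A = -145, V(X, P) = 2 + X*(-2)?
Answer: -8700/7 ≈ -1242.9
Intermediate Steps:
V(X, P) = 2 - 2*X
A = 145/7 (A = -1/7*(-145) = 145/7 ≈ 20.714)
(V(-8, 12) - 78)*A = ((2 - 2*(-8)) - 78)*(145/7) = ((2 + 16) - 78)*(145/7) = (18 - 78)*(145/7) = -60*145/7 = -8700/7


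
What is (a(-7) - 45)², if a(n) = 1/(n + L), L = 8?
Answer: 1936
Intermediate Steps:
a(n) = 1/(8 + n) (a(n) = 1/(n + 8) = 1/(8 + n))
(a(-7) - 45)² = (1/(8 - 7) - 45)² = (1/1 - 45)² = (1 - 45)² = (-44)² = 1936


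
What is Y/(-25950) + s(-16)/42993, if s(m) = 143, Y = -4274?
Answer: 31243822/185944725 ≈ 0.16803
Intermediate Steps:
Y/(-25950) + s(-16)/42993 = -4274/(-25950) + 143/42993 = -4274*(-1/25950) + 143*(1/42993) = 2137/12975 + 143/42993 = 31243822/185944725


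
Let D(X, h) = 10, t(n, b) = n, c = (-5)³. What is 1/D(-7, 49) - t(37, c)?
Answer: -369/10 ≈ -36.900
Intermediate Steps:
c = -125
1/D(-7, 49) - t(37, c) = 1/10 - 1*37 = ⅒ - 37 = -369/10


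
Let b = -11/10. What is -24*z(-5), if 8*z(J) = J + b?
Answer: 183/10 ≈ 18.300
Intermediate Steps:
b = -11/10 (b = -11*⅒ = -11/10 ≈ -1.1000)
z(J) = -11/80 + J/8 (z(J) = (J - 11/10)/8 = (-11/10 + J)/8 = -11/80 + J/8)
-24*z(-5) = -24*(-11/80 + (⅛)*(-5)) = -24*(-11/80 - 5/8) = -24*(-61/80) = 183/10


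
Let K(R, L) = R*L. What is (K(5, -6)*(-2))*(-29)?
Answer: -1740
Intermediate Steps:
K(R, L) = L*R
(K(5, -6)*(-2))*(-29) = (-6*5*(-2))*(-29) = -30*(-2)*(-29) = 60*(-29) = -1740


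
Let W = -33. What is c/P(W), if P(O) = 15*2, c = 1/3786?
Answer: 1/113580 ≈ 8.8044e-6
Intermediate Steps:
c = 1/3786 ≈ 0.00026413
P(O) = 30
c/P(W) = (1/3786)/30 = (1/3786)*(1/30) = 1/113580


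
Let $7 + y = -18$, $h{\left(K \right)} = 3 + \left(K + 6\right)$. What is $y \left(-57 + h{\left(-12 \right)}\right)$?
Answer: $1500$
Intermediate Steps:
$h{\left(K \right)} = 9 + K$ ($h{\left(K \right)} = 3 + \left(6 + K\right) = 9 + K$)
$y = -25$ ($y = -7 - 18 = -25$)
$y \left(-57 + h{\left(-12 \right)}\right) = - 25 \left(-57 + \left(9 - 12\right)\right) = - 25 \left(-57 - 3\right) = \left(-25\right) \left(-60\right) = 1500$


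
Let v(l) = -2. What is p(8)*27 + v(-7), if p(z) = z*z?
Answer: 1726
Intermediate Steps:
p(z) = z²
p(8)*27 + v(-7) = 8²*27 - 2 = 64*27 - 2 = 1728 - 2 = 1726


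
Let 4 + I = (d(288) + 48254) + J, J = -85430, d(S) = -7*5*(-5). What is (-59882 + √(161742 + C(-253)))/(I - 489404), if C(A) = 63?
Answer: 59882/526409 - √161805/526409 ≈ 0.11299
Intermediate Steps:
d(S) = 175 (d(S) = -35*(-5) = 175)
I = -37005 (I = -4 + ((175 + 48254) - 85430) = -4 + (48429 - 85430) = -4 - 37001 = -37005)
(-59882 + √(161742 + C(-253)))/(I - 489404) = (-59882 + √(161742 + 63))/(-37005 - 489404) = (-59882 + √161805)/(-526409) = (-59882 + √161805)*(-1/526409) = 59882/526409 - √161805/526409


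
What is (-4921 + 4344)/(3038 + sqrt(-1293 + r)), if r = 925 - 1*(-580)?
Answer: -876463/4614616 + 577*sqrt(53)/4614616 ≈ -0.18902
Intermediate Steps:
r = 1505 (r = 925 + 580 = 1505)
(-4921 + 4344)/(3038 + sqrt(-1293 + r)) = (-4921 + 4344)/(3038 + sqrt(-1293 + 1505)) = -577/(3038 + sqrt(212)) = -577/(3038 + 2*sqrt(53))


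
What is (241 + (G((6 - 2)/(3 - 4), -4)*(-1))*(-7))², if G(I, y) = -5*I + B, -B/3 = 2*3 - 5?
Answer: 129600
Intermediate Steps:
B = -3 (B = -3*(2*3 - 5) = -3*(6 - 5) = -3*1 = -3)
G(I, y) = -3 - 5*I (G(I, y) = -5*I - 3 = -3 - 5*I)
(241 + (G((6 - 2)/(3 - 4), -4)*(-1))*(-7))² = (241 + ((-3 - 5*(6 - 2)/(3 - 4))*(-1))*(-7))² = (241 + ((-3 - 20/(-1))*(-1))*(-7))² = (241 + ((-3 - 20*(-1))*(-1))*(-7))² = (241 + ((-3 - 5*(-4))*(-1))*(-7))² = (241 + ((-3 + 20)*(-1))*(-7))² = (241 + (17*(-1))*(-7))² = (241 - 17*(-7))² = (241 + 119)² = 360² = 129600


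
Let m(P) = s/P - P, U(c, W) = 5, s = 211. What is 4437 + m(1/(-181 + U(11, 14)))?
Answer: -5755023/176 ≈ -32699.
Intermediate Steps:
m(P) = -P + 211/P (m(P) = 211/P - P = -P + 211/P)
4437 + m(1/(-181 + U(11, 14))) = 4437 + (-1/(-181 + 5) + 211/(1/(-181 + 5))) = 4437 + (-1/(-176) + 211/(1/(-176))) = 4437 + (-1*(-1/176) + 211/(-1/176)) = 4437 + (1/176 + 211*(-176)) = 4437 + (1/176 - 37136) = 4437 - 6535935/176 = -5755023/176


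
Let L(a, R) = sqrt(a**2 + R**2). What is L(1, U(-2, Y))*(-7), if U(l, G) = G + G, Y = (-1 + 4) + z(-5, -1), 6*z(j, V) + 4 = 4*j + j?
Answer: -7*sqrt(130)/3 ≈ -26.604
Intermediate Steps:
z(j, V) = -2/3 + 5*j/6 (z(j, V) = -2/3 + (4*j + j)/6 = -2/3 + (5*j)/6 = -2/3 + 5*j/6)
Y = -11/6 (Y = (-1 + 4) + (-2/3 + (5/6)*(-5)) = 3 + (-2/3 - 25/6) = 3 - 29/6 = -11/6 ≈ -1.8333)
U(l, G) = 2*G
L(a, R) = sqrt(R**2 + a**2)
L(1, U(-2, Y))*(-7) = sqrt((2*(-11/6))**2 + 1**2)*(-7) = sqrt((-11/3)**2 + 1)*(-7) = sqrt(121/9 + 1)*(-7) = sqrt(130/9)*(-7) = (sqrt(130)/3)*(-7) = -7*sqrt(130)/3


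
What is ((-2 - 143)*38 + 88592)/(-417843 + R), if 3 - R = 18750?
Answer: -13847/72765 ≈ -0.19030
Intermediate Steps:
R = -18747 (R = 3 - 1*18750 = 3 - 18750 = -18747)
((-2 - 143)*38 + 88592)/(-417843 + R) = ((-2 - 143)*38 + 88592)/(-417843 - 18747) = (-145*38 + 88592)/(-436590) = (-5510 + 88592)*(-1/436590) = 83082*(-1/436590) = -13847/72765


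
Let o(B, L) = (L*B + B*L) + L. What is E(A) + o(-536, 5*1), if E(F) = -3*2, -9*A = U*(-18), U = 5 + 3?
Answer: -5361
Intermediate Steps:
U = 8
o(B, L) = L + 2*B*L (o(B, L) = (B*L + B*L) + L = 2*B*L + L = L + 2*B*L)
A = 16 (A = -8*(-18)/9 = -⅑*(-144) = 16)
E(F) = -6
E(A) + o(-536, 5*1) = -6 + (5*1)*(1 + 2*(-536)) = -6 + 5*(1 - 1072) = -6 + 5*(-1071) = -6 - 5355 = -5361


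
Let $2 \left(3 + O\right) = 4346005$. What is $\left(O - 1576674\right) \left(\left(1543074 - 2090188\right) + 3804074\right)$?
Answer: $1942208300480$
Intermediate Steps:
$O = \frac{4345999}{2}$ ($O = -3 + \frac{1}{2} \cdot 4346005 = -3 + \frac{4346005}{2} = \frac{4345999}{2} \approx 2.173 \cdot 10^{6}$)
$\left(O - 1576674\right) \left(\left(1543074 - 2090188\right) + 3804074\right) = \left(\frac{4345999}{2} - 1576674\right) \left(\left(1543074 - 2090188\right) + 3804074\right) = \frac{1192651 \left(-547114 + 3804074\right)}{2} = \frac{1192651}{2} \cdot 3256960 = 1942208300480$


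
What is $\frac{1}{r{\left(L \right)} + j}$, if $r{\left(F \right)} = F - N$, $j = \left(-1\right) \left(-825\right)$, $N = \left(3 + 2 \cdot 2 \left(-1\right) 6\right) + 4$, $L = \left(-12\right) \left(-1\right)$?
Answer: $\frac{1}{854} \approx 0.001171$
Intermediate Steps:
$L = 12$
$N = -17$ ($N = \left(3 + 2 \left(-2\right) 6\right) + 4 = \left(3 - 24\right) + 4 = -21 + 4 = -17$)
$j = 825$
$r{\left(F \right)} = 17 + F$ ($r{\left(F \right)} = F - -17 = F + 17 = 17 + F$)
$\frac{1}{r{\left(L \right)} + j} = \frac{1}{\left(17 + 12\right) + 825} = \frac{1}{29 + 825} = \frac{1}{854}$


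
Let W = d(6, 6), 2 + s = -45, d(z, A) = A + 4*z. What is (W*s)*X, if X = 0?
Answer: 0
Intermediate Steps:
s = -47 (s = -2 - 45 = -47)
W = 30 (W = 6 + 4*6 = 6 + 24 = 30)
(W*s)*X = (30*(-47))*0 = -1410*0 = 0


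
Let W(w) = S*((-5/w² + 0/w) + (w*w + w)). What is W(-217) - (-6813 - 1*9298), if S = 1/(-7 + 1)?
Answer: 2344749671/282534 ≈ 8299.0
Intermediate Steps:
S = -⅙ (S = 1/(-6) = -⅙ ≈ -0.16667)
W(w) = -w/6 - w²/6 + 5/(6*w²) (W(w) = -((-5/w² + 0/w) + (w*w + w))/6 = -((-5/w² + 0) + (w² + w))/6 = -(-5/w² + (w + w²))/6 = -(w + w² - 5/w²)/6 = -w/6 - w²/6 + 5/(6*w²))
W(-217) - (-6813 - 1*9298) = (⅙)*(5 - 1*(-217)³ - 1*(-217)⁴)/(-217)² - (-6813 - 1*9298) = (⅙)*(1/47089)*(5 - 1*(-10218313) - 1*2217373921) - (-6813 - 9298) = (⅙)*(1/47089)*(5 + 10218313 - 2217373921) - 1*(-16111) = (⅙)*(1/47089)*(-2207155603) + 16111 = -2207155603/282534 + 16111 = 2344749671/282534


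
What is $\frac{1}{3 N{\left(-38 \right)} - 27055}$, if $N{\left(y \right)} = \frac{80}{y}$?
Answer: $- \frac{19}{514165} \approx -3.6953 \cdot 10^{-5}$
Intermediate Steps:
$\frac{1}{3 N{\left(-38 \right)} - 27055} = \frac{1}{3 \frac{80}{-38} - 27055} = \frac{1}{3 \cdot 80 \left(- \frac{1}{38}\right) + \left(-45365 + 18310\right)} = \frac{1}{3 \left(- \frac{40}{19}\right) - 27055} = \frac{1}{- \frac{120}{19} - 27055} = \frac{1}{- \frac{514165}{19}} = - \frac{19}{514165}$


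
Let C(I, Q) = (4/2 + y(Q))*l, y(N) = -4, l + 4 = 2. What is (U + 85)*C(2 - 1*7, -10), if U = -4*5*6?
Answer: -140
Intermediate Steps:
U = -120 (U = -20*6 = -120)
l = -2 (l = -4 + 2 = -2)
C(I, Q) = 4 (C(I, Q) = (4/2 - 4)*(-2) = (4*(1/2) - 4)*(-2) = (2 - 4)*(-2) = -2*(-2) = 4)
(U + 85)*C(2 - 1*7, -10) = (-120 + 85)*4 = -35*4 = -140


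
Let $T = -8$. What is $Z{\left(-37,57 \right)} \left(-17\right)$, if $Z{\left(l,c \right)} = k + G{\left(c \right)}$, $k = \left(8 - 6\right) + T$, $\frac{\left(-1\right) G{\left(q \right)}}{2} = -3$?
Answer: $0$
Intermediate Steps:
$G{\left(q \right)} = 6$ ($G{\left(q \right)} = \left(-2\right) \left(-3\right) = 6$)
$k = -6$ ($k = \left(8 - 6\right) - 8 = 2 - 8 = -6$)
$Z{\left(l,c \right)} = 0$ ($Z{\left(l,c \right)} = -6 + 6 = 0$)
$Z{\left(-37,57 \right)} \left(-17\right) = 0 \left(-17\right) = 0$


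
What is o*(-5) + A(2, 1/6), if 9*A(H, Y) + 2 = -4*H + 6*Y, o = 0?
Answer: -1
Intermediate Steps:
A(H, Y) = -2/9 - 4*H/9 + 2*Y/3 (A(H, Y) = -2/9 + (-4*H + 6*Y)/9 = -2/9 + (-4*H/9 + 2*Y/3) = -2/9 - 4*H/9 + 2*Y/3)
o*(-5) + A(2, 1/6) = 0*(-5) + (-2/9 - 4/9*2 + (⅔)/6) = 0 + (-2/9 - 8/9 + (⅔)*(⅙)) = 0 + (-2/9 - 8/9 + ⅑) = 0 - 1 = -1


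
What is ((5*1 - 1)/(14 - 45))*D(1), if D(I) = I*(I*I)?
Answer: -4/31 ≈ -0.12903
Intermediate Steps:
D(I) = I³ (D(I) = I*I² = I³)
((5*1 - 1)/(14 - 45))*D(1) = ((5*1 - 1)/(14 - 45))*1³ = ((5 - 1)/(-31))*1 = (4*(-1/31))*1 = -4/31*1 = -4/31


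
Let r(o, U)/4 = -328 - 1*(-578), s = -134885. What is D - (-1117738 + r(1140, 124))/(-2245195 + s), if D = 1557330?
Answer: 617761478277/396680 ≈ 1.5573e+6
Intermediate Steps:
r(o, U) = 1000 (r(o, U) = 4*(-328 - 1*(-578)) = 4*(-328 + 578) = 4*250 = 1000)
D - (-1117738 + r(1140, 124))/(-2245195 + s) = 1557330 - (-1117738 + 1000)/(-2245195 - 134885) = 1557330 - (-1116738)/(-2380080) = 1557330 - (-1116738)*(-1)/2380080 = 1557330 - 1*186123/396680 = 1557330 - 186123/396680 = 617761478277/396680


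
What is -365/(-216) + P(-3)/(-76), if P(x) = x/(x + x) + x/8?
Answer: 27713/16416 ≈ 1.6882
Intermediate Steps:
P(x) = 1/2 + x/8 (P(x) = x/((2*x)) + x*(1/8) = x*(1/(2*x)) + x/8 = 1/2 + x/8)
-365/(-216) + P(-3)/(-76) = -365/(-216) + (1/2 + (1/8)*(-3))/(-76) = -365*(-1/216) + (1/2 - 3/8)*(-1/76) = 365/216 + (1/8)*(-1/76) = 365/216 - 1/608 = 27713/16416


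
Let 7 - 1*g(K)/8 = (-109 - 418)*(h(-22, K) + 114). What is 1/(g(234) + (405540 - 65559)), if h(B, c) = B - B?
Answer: 1/820661 ≈ 1.2185e-6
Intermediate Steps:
h(B, c) = 0
g(K) = 480680 (g(K) = 56 - 8*(-109 - 418)*(0 + 114) = 56 - (-4216)*114 = 56 - 8*(-60078) = 56 + 480624 = 480680)
1/(g(234) + (405540 - 65559)) = 1/(480680 + (405540 - 65559)) = 1/(480680 + 339981) = 1/820661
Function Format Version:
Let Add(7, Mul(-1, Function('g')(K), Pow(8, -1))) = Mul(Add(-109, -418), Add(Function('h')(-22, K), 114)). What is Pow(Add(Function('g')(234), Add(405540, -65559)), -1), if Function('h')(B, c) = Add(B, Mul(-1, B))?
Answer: Rational(1, 820661) ≈ 1.2185e-6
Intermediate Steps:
Function('h')(B, c) = 0
Function('g')(K) = 480680 (Function('g')(K) = Add(56, Mul(-8, Mul(Add(-109, -418), Add(0, 114)))) = Add(56, Mul(-8, Mul(-527, 114))) = Add(56, Mul(-8, -60078)) = Add(56, 480624) = 480680)
Pow(Add(Function('g')(234), Add(405540, -65559)), -1) = Pow(Add(480680, Add(405540, -65559)), -1) = Pow(Add(480680, 339981), -1) = Pow(820661, -1) = Rational(1, 820661)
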